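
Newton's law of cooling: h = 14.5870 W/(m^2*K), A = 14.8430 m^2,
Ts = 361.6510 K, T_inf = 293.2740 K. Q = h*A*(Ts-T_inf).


dT = 68.3770 K
Q = 14.5870 * 14.8430 * 68.3770 = 14804.6353 W

14804.6353 W


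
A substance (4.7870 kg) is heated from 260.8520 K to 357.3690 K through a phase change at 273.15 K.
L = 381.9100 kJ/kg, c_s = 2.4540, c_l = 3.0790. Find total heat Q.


Q1 (sensible, solid) = 4.7870 * 2.4540 * 12.2980 = 144.4683 kJ
Q2 (latent) = 4.7870 * 381.9100 = 1828.2032 kJ
Q3 (sensible, liquid) = 4.7870 * 3.0790 * 84.2190 = 1241.3184 kJ
Q_total = 3213.9899 kJ

3213.9899 kJ


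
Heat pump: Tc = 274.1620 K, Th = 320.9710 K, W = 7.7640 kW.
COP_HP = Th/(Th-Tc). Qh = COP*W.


COP = 320.9710 / 46.8090 = 6.8570
Qh = 6.8570 * 7.7640 = 53.2380 kW

COP = 6.8570, Qh = 53.2380 kW


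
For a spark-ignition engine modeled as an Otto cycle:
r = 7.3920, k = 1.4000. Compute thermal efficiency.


r^(k-1) = 2.2259
eta = 1 - 1/2.2259 = 0.5507 = 55.0743%

55.0743%


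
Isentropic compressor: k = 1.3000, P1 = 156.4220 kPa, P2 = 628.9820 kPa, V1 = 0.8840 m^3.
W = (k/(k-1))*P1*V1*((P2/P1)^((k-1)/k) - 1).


(k-1)/k = 0.2308
(P2/P1)^exp = 1.3787
W = 4.3333 * 156.4220 * 0.8840 * (1.3787 - 1) = 226.9047 kJ

226.9047 kJ


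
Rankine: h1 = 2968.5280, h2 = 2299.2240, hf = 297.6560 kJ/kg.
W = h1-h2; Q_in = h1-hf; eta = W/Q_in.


W = 669.3040 kJ/kg
Q_in = 2670.8720 kJ/kg
eta = 0.2506 = 25.0594%

eta = 25.0594%


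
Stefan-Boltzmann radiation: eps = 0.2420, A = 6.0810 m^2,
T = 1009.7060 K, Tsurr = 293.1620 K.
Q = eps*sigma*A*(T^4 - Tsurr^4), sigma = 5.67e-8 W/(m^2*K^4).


T^4 = 1.0394e+12
Tsurr^4 = 7.3864e+09
Q = 0.2420 * 5.67e-8 * 6.0810 * 1.0320e+12 = 86110.4538 W

86110.4538 W


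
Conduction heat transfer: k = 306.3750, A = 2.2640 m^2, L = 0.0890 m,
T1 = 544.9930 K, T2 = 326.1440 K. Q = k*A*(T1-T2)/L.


dT = 218.8490 K
Q = 306.3750 * 2.2640 * 218.8490 / 0.0890 = 1705627.9597 W

1705627.9597 W


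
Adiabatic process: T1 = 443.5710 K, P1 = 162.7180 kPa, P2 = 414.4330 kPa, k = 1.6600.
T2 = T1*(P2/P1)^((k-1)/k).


(k-1)/k = 0.3976
(P2/P1)^exp = 1.4502
T2 = 443.5710 * 1.4502 = 643.2685 K

643.2685 K


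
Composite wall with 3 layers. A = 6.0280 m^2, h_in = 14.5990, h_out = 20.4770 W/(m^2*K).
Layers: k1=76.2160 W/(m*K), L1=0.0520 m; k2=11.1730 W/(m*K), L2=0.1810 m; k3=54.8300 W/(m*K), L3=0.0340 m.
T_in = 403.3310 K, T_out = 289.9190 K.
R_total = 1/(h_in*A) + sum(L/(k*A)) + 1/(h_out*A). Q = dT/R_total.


R_conv_in = 1/(14.5990*6.0280) = 0.0114
R_1 = 0.0520/(76.2160*6.0280) = 0.0001
R_2 = 0.1810/(11.1730*6.0280) = 0.0027
R_3 = 0.0340/(54.8300*6.0280) = 0.0001
R_conv_out = 1/(20.4770*6.0280) = 0.0081
R_total = 0.0224 K/W
Q = 113.4120 / 0.0224 = 5070.2431 W

R_total = 0.0224 K/W, Q = 5070.2431 W


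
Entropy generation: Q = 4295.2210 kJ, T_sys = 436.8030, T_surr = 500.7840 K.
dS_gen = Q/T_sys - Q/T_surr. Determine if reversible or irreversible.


dS_sys = 4295.2210/436.8030 = 9.8333 kJ/K
dS_surr = -4295.2210/500.7840 = -8.5770 kJ/K
dS_gen = 9.8333 - 8.5770 = 1.2563 kJ/K (irreversible)

dS_gen = 1.2563 kJ/K, irreversible


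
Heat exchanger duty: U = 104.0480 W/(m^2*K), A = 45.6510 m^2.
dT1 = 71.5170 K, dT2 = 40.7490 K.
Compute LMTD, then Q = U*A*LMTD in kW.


LMTD = 54.6983 K
Q = 104.0480 * 45.6510 * 54.6983 = 259811.1428 W = 259.8111 kW

259.8111 kW


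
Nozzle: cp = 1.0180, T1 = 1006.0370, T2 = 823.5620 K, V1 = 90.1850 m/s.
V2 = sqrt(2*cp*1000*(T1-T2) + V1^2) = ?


dT = 182.4750 K
2*cp*1000*dT = 371519.1000
V1^2 = 8133.3342
V2 = sqrt(379652.4342) = 616.1594 m/s

616.1594 m/s


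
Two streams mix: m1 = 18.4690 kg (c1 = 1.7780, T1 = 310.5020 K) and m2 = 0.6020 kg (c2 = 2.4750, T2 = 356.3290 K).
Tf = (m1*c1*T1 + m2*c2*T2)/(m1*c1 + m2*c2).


num = 10727.1404
den = 34.3278
Tf = 312.4911 K

312.4911 K


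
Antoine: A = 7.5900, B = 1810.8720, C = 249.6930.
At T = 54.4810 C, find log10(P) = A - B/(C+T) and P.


C+T = 304.1740
B/(C+T) = 5.9534
log10(P) = 7.5900 - 5.9534 = 1.6366
P = 10^1.6366 = 43.3104 mmHg

43.3104 mmHg


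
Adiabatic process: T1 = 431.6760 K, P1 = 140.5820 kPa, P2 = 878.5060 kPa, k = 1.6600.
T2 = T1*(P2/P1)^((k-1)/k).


(k-1)/k = 0.3976
(P2/P1)^exp = 2.0721
T2 = 431.6760 * 2.0721 = 894.4710 K

894.4710 K


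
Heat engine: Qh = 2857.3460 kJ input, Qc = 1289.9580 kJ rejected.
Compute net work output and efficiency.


W = 2857.3460 - 1289.9580 = 1567.3880 kJ
eta = 1567.3880 / 2857.3460 = 0.5485 = 54.8547%

W = 1567.3880 kJ, eta = 54.8547%


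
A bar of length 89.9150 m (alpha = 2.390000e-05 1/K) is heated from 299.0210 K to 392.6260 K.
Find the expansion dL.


dT = 93.6050 K
dL = 2.390000e-05 * 89.9150 * 93.6050 = 0.201154 m
L_final = 90.116154 m

dL = 0.201154 m


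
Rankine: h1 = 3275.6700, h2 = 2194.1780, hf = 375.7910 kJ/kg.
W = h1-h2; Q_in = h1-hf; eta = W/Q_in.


W = 1081.4920 kJ/kg
Q_in = 2899.8790 kJ/kg
eta = 0.3729 = 37.2944%

eta = 37.2944%


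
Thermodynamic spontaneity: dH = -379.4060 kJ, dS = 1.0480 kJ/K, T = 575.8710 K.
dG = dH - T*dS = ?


T*dS = 575.8710 * 1.0480 = 603.5128 kJ
dG = -379.4060 - 603.5128 = -982.9188 kJ (spontaneous)

dG = -982.9188 kJ, spontaneous


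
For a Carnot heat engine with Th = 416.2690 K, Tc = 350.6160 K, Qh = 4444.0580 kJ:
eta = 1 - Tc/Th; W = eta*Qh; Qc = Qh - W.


eta = 1 - 350.6160/416.2690 = 0.1577
W = 0.1577 * 4444.0580 = 700.9067 kJ
Qc = 4444.0580 - 700.9067 = 3743.1513 kJ

eta = 15.7718%, W = 700.9067 kJ, Qc = 3743.1513 kJ


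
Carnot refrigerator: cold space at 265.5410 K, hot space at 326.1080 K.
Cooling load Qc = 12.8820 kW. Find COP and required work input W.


COP = 265.5410 / 60.5670 = 4.3843
W = 12.8820 / 4.3843 = 2.9382 kW

COP = 4.3843, W = 2.9382 kW


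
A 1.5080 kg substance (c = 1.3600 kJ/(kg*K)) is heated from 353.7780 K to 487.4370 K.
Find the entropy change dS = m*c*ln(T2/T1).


T2/T1 = 1.3778
ln(T2/T1) = 0.3205
dS = 1.5080 * 1.3600 * 0.3205 = 0.6573 kJ/K

0.6573 kJ/K


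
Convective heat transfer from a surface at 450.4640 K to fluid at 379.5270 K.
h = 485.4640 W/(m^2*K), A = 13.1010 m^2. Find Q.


dT = 70.9370 K
Q = 485.4640 * 13.1010 * 70.9370 = 451163.8503 W

451163.8503 W


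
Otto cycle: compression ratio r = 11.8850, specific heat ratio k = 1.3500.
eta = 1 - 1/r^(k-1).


r^(k-1) = 2.3782
eta = 1 - 1/2.3782 = 0.5795 = 57.9515%

57.9515%


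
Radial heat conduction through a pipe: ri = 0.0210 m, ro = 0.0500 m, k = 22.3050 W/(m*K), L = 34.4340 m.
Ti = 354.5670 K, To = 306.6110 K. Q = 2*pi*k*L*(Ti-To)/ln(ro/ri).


dT = 47.9560 K
ln(ro/ri) = 0.8675
Q = 2*pi*22.3050*34.4340*47.9560 / 0.8675 = 266773.5419 W

266773.5419 W


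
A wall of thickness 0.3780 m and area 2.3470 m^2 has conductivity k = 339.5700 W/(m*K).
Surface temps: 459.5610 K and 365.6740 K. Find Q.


dT = 93.8870 K
Q = 339.5700 * 2.3470 * 93.8870 / 0.3780 = 197950.2555 W

197950.2555 W


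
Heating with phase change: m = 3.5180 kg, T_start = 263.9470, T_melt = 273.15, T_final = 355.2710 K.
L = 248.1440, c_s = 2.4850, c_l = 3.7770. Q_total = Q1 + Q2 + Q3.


Q1 (sensible, solid) = 3.5180 * 2.4850 * 9.2030 = 80.4547 kJ
Q2 (latent) = 3.5180 * 248.1440 = 872.9706 kJ
Q3 (sensible, liquid) = 3.5180 * 3.7770 * 82.1210 = 1091.1816 kJ
Q_total = 2044.6070 kJ

2044.6070 kJ


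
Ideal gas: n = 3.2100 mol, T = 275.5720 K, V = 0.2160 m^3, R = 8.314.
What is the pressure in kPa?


P = nRT/V = 3.2100 * 8.314 * 275.5720 / 0.2160
= 7354.4490 / 0.2160 = 34048.3750 Pa = 34.0484 kPa

34.0484 kPa


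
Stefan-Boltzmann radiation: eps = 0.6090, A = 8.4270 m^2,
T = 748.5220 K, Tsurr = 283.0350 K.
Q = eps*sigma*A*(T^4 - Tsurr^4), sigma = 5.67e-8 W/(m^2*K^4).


T^4 = 3.1392e+11
Tsurr^4 = 6.4174e+09
Q = 0.6090 * 5.67e-8 * 8.4270 * 3.0750e+11 = 89479.0540 W

89479.0540 W


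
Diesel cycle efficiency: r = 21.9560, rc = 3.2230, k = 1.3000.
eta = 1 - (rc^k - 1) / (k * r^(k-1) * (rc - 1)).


r^(k-1) = 2.5262
rc^k = 4.5787
eta = 0.5098 = 50.9802%

50.9802%


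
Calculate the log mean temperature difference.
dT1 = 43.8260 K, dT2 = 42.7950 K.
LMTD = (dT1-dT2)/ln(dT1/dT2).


dT1/dT2 = 1.0241
ln(dT1/dT2) = 0.0238
LMTD = 1.0310 / 0.0238 = 43.3085 K

43.3085 K


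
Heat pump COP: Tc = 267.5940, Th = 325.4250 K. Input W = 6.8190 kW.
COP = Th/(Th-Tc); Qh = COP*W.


COP = 325.4250 / 57.8310 = 5.6272
Qh = 5.6272 * 6.8190 = 38.3717 kW

COP = 5.6272, Qh = 38.3717 kW


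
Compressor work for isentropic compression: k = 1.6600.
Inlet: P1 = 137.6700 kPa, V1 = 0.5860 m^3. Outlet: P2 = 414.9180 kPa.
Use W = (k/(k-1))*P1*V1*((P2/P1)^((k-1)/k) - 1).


(k-1)/k = 0.3976
(P2/P1)^exp = 1.5506
W = 2.5152 * 137.6700 * 0.5860 * (1.5506 - 1) = 111.7179 kJ

111.7179 kJ


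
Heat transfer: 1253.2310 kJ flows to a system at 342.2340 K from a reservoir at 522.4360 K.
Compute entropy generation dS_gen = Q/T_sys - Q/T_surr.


dS_sys = 1253.2310/342.2340 = 3.6619 kJ/K
dS_surr = -1253.2310/522.4360 = -2.3988 kJ/K
dS_gen = 3.6619 - 2.3988 = 1.2631 kJ/K (irreversible)

dS_gen = 1.2631 kJ/K, irreversible


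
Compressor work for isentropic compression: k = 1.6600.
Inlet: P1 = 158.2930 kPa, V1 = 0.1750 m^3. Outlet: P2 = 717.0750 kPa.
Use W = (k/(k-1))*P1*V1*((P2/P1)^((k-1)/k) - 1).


(k-1)/k = 0.3976
(P2/P1)^exp = 1.8233
W = 2.5152 * 158.2930 * 0.1750 * (1.8233 - 1) = 57.3623 kJ

57.3623 kJ


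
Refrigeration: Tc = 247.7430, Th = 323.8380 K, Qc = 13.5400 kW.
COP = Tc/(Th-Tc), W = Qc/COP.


COP = 247.7430 / 76.0950 = 3.2557
W = 13.5400 / 3.2557 = 4.1589 kW

COP = 3.2557, W = 4.1589 kW


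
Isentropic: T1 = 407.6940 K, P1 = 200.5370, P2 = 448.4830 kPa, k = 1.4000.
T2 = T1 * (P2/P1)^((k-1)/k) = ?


(k-1)/k = 0.2857
(P2/P1)^exp = 1.2586
T2 = 407.6940 * 1.2586 = 513.1049 K

513.1049 K


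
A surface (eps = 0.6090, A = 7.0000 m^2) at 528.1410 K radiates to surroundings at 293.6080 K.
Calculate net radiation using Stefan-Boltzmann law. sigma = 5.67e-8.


T^4 = 7.7804e+10
Tsurr^4 = 7.4314e+09
Q = 0.6090 * 5.67e-8 * 7.0000 * 7.0372e+10 = 17009.8016 W

17009.8016 W


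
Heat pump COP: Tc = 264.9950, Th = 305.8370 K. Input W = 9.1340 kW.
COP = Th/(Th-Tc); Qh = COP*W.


COP = 305.8370 / 40.8420 = 7.4883
Qh = 7.4883 * 9.1340 = 68.3981 kW

COP = 7.4883, Qh = 68.3981 kW


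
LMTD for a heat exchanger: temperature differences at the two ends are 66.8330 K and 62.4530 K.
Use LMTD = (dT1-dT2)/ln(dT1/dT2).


dT1/dT2 = 1.0701
ln(dT1/dT2) = 0.0678
LMTD = 4.3800 / 0.0678 = 64.6183 K

64.6183 K


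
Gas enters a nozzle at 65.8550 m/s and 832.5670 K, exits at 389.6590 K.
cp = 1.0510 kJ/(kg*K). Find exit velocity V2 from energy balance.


dT = 442.9080 K
2*cp*1000*dT = 930992.6160
V1^2 = 4336.8810
V2 = sqrt(935329.4970) = 967.1243 m/s

967.1243 m/s


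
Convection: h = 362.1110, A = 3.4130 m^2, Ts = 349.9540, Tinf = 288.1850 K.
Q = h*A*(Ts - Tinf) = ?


dT = 61.7690 K
Q = 362.1110 * 3.4130 * 61.7690 = 76339.3709 W

76339.3709 W


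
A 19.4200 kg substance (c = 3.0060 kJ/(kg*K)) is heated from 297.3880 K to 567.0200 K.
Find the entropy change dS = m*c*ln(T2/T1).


T2/T1 = 1.9067
ln(T2/T1) = 0.6454
dS = 19.4200 * 3.0060 * 0.6454 = 37.6737 kJ/K

37.6737 kJ/K


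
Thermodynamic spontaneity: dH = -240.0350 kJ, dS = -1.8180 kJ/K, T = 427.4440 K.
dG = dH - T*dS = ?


T*dS = 427.4440 * -1.8180 = -777.0932 kJ
dG = -240.0350 + 777.0932 = 537.0582 kJ (non-spontaneous)

dG = 537.0582 kJ, non-spontaneous


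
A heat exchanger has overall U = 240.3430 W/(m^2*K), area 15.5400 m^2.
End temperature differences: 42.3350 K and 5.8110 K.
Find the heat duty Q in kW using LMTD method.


LMTD = 18.3920 K
Q = 240.3430 * 15.5400 * 18.3920 = 68692.9032 W = 68.6929 kW

68.6929 kW


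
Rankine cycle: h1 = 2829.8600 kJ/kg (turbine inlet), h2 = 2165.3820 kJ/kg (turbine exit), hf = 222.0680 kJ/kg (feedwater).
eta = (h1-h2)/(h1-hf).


W = 664.4780 kJ/kg
Q_in = 2607.7920 kJ/kg
eta = 0.2548 = 25.4805%

eta = 25.4805%


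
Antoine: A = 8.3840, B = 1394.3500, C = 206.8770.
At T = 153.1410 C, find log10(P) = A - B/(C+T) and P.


C+T = 360.0180
B/(C+T) = 3.8730
log10(P) = 8.3840 - 3.8730 = 4.5110
P = 10^4.5110 = 32433.9024 mmHg

32433.9024 mmHg


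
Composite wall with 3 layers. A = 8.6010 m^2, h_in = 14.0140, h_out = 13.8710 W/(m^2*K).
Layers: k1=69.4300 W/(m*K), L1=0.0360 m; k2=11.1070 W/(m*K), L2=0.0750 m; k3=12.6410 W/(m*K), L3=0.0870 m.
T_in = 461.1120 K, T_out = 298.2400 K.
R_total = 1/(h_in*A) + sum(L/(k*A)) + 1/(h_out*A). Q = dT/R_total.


R_conv_in = 1/(14.0140*8.6010) = 0.0083
R_1 = 0.0360/(69.4300*8.6010) = 6.0285e-05
R_2 = 0.0750/(11.1070*8.6010) = 0.0008
R_3 = 0.0870/(12.6410*8.6010) = 0.0008
R_conv_out = 1/(13.8710*8.6010) = 0.0084
R_total = 0.0183 K/W
Q = 162.8720 / 0.0183 = 8888.5245 W

R_total = 0.0183 K/W, Q = 8888.5245 W


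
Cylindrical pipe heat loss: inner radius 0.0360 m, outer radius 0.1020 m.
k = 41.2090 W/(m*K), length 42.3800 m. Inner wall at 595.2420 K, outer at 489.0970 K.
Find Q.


dT = 106.1450 K
ln(ro/ri) = 1.0415
Q = 2*pi*41.2090*42.3800*106.1450 / 1.0415 = 1118387.7405 W

1118387.7405 W


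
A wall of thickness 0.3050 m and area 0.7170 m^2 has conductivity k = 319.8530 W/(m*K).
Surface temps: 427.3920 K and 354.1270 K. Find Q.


dT = 73.2650 K
Q = 319.8530 * 0.7170 * 73.2650 / 0.3050 = 55089.1788 W

55089.1788 W


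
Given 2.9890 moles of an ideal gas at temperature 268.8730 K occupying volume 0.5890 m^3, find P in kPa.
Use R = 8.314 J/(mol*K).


P = nRT/V = 2.9890 * 8.314 * 268.8730 / 0.5890
= 6681.6409 / 0.5890 = 11344.0422 Pa = 11.3440 kPa

11.3440 kPa


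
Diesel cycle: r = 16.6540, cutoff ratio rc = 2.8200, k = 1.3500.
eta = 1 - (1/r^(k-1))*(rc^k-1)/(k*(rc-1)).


r^(k-1) = 2.6763
rc^k = 4.0536
eta = 0.5356 = 53.5624%

53.5624%


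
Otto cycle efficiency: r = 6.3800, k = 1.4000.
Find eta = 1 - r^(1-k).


r^(k-1) = 2.0986
eta = 1 - 1/2.0986 = 0.5235 = 52.3490%

52.3490%


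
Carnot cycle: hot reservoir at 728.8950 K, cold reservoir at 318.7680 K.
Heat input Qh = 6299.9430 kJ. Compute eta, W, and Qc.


eta = 1 - 318.7680/728.8950 = 0.5627
W = 0.5627 * 6299.9430 = 3544.7859 kJ
Qc = 6299.9430 - 3544.7859 = 2755.1571 kJ

eta = 56.2670%, W = 3544.7859 kJ, Qc = 2755.1571 kJ


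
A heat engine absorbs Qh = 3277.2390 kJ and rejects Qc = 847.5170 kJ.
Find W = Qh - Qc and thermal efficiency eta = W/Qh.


W = 3277.2390 - 847.5170 = 2429.7220 kJ
eta = 2429.7220 / 3277.2390 = 0.7414 = 74.1393%

W = 2429.7220 kJ, eta = 74.1393%


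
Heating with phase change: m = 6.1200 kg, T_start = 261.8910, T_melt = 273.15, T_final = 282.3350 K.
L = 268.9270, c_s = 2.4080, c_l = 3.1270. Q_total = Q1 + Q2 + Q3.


Q1 (sensible, solid) = 6.1200 * 2.4080 * 11.2590 = 165.9234 kJ
Q2 (latent) = 6.1200 * 268.9270 = 1645.8332 kJ
Q3 (sensible, liquid) = 6.1200 * 3.1270 * 9.1850 = 175.7755 kJ
Q_total = 1987.5322 kJ

1987.5322 kJ


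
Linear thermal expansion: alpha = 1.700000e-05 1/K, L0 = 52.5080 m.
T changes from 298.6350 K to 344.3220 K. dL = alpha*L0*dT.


dT = 45.6870 K
dL = 1.700000e-05 * 52.5080 * 45.6870 = 0.040782 m
L_final = 52.548782 m

dL = 0.040782 m


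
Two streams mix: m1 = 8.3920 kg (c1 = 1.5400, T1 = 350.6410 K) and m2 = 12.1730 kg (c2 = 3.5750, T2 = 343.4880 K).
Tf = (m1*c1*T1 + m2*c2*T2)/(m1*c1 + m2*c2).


num = 19479.6460
den = 56.4422
Tf = 345.1258 K

345.1258 K


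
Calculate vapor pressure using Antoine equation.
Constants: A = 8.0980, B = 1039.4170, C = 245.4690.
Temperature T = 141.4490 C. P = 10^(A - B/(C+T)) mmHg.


C+T = 386.9180
B/(C+T) = 2.6864
log10(P) = 8.0980 - 2.6864 = 5.4116
P = 10^5.4116 = 257987.5493 mmHg

257987.5493 mmHg


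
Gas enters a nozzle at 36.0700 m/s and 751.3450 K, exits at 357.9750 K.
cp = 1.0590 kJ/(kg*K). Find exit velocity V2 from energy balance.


dT = 393.3700 K
2*cp*1000*dT = 833157.6600
V1^2 = 1301.0449
V2 = sqrt(834458.7049) = 913.4871 m/s

913.4871 m/s


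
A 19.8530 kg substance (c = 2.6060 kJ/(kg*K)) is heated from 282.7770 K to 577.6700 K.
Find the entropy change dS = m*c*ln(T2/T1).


T2/T1 = 2.0428
ln(T2/T1) = 0.7143
dS = 19.8530 * 2.6060 * 0.7143 = 36.9580 kJ/K

36.9580 kJ/K


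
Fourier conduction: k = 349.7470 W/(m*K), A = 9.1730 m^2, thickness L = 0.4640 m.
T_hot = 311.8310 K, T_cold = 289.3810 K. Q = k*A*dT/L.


dT = 22.4500 K
Q = 349.7470 * 9.1730 * 22.4500 / 0.4640 = 155225.7462 W

155225.7462 W


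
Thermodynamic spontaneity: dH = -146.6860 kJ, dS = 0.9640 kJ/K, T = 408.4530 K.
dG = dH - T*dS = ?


T*dS = 408.4530 * 0.9640 = 393.7487 kJ
dG = -146.6860 - 393.7487 = -540.4347 kJ (spontaneous)

dG = -540.4347 kJ, spontaneous


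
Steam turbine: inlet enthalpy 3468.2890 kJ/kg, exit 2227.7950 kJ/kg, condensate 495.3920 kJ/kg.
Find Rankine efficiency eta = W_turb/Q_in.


W = 1240.4940 kJ/kg
Q_in = 2972.8970 kJ/kg
eta = 0.4173 = 41.7268%

eta = 41.7268%


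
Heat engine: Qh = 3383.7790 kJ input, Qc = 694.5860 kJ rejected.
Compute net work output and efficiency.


W = 3383.7790 - 694.5860 = 2689.1930 kJ
eta = 2689.1930 / 3383.7790 = 0.7947 = 79.4731%

W = 2689.1930 kJ, eta = 79.4731%


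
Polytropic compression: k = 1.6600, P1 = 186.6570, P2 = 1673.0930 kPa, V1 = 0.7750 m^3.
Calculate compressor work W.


(k-1)/k = 0.3976
(P2/P1)^exp = 2.3916
W = 2.5152 * 186.6570 * 0.7750 * (2.3916 - 1) = 506.3327 kJ

506.3327 kJ


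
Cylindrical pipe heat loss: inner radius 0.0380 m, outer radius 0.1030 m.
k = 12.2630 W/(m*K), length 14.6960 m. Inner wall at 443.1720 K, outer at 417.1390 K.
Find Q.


dT = 26.0330 K
ln(ro/ri) = 0.9971
Q = 2*pi*12.2630*14.6960*26.0330 / 0.9971 = 29562.5973 W

29562.5973 W


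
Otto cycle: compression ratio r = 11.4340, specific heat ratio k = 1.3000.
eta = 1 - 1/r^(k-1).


r^(k-1) = 2.0771
eta = 1 - 1/2.0771 = 0.5186 = 51.8562%

51.8562%


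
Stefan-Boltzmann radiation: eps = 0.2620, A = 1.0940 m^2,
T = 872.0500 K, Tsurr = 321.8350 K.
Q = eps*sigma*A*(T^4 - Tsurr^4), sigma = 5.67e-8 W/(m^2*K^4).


T^4 = 5.7832e+11
Tsurr^4 = 1.0728e+10
Q = 0.2620 * 5.67e-8 * 1.0940 * 5.6759e+11 = 9224.3325 W

9224.3325 W


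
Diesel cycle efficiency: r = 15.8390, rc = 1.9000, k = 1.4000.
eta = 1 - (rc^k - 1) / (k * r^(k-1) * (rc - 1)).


r^(k-1) = 3.0192
rc^k = 2.4562
eta = 0.6172 = 61.7224%

61.7224%


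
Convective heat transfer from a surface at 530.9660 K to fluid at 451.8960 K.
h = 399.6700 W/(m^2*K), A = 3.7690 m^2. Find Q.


dT = 79.0700 K
Q = 399.6700 * 3.7690 * 79.0700 = 119107.5871 W

119107.5871 W


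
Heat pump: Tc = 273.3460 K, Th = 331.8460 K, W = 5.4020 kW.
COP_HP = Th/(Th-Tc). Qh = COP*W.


COP = 331.8460 / 58.5000 = 5.6726
Qh = 5.6726 * 5.4020 = 30.6433 kW

COP = 5.6726, Qh = 30.6433 kW


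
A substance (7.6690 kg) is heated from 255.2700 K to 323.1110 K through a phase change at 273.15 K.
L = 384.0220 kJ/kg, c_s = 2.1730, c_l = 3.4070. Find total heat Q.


Q1 (sensible, solid) = 7.6690 * 2.1730 * 17.8800 = 297.9655 kJ
Q2 (latent) = 7.6690 * 384.0220 = 2945.0647 kJ
Q3 (sensible, liquid) = 7.6690 * 3.4070 * 49.9610 = 1305.3951 kJ
Q_total = 4548.4254 kJ

4548.4254 kJ


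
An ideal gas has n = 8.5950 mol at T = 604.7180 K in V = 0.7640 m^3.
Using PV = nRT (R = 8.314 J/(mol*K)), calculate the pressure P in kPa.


P = nRT/V = 8.5950 * 8.314 * 604.7180 / 0.7640
= 43212.4408 / 0.7640 = 56560.7863 Pa = 56.5608 kPa

56.5608 kPa


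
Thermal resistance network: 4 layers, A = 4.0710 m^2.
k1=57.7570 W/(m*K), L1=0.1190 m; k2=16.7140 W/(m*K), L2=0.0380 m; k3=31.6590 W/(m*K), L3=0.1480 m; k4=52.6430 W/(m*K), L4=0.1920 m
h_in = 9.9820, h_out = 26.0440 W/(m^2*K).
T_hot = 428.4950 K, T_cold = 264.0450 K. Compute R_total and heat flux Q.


R_conv_in = 1/(9.9820*4.0710) = 0.0246
R_1 = 0.1190/(57.7570*4.0710) = 0.0005
R_2 = 0.0380/(16.7140*4.0710) = 0.0006
R_3 = 0.1480/(31.6590*4.0710) = 0.0011
R_4 = 0.1920/(52.6430*4.0710) = 0.0009
R_conv_out = 1/(26.0440*4.0710) = 0.0094
R_total = 0.0371 K/W
Q = 164.4500 / 0.0371 = 4426.7904 W

R_total = 0.0371 K/W, Q = 4426.7904 W


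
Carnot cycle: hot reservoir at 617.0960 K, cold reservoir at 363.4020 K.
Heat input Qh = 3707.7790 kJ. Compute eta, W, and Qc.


eta = 1 - 363.4020/617.0960 = 0.4111
W = 0.4111 * 3707.7790 = 1524.3030 kJ
Qc = 3707.7790 - 1524.3030 = 2183.4760 kJ

eta = 41.1109%, W = 1524.3030 kJ, Qc = 2183.4760 kJ


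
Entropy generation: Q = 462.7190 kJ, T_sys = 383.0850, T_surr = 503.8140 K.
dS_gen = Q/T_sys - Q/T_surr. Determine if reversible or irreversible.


dS_sys = 462.7190/383.0850 = 1.2079 kJ/K
dS_surr = -462.7190/503.8140 = -0.9184 kJ/K
dS_gen = 1.2079 - 0.9184 = 0.2894 kJ/K (irreversible)

dS_gen = 0.2894 kJ/K, irreversible


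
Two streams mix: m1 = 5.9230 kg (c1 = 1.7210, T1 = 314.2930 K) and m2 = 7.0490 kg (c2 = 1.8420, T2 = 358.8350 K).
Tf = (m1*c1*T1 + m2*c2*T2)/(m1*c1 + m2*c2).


num = 7862.9466
den = 23.1777
Tf = 339.2456 K

339.2456 K


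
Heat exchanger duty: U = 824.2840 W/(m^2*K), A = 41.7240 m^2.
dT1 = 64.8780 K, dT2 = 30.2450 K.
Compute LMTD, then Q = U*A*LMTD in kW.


LMTD = 45.3800 K
Q = 824.2840 * 41.7240 * 45.3800 = 1560728.0897 W = 1560.7281 kW

1560.7281 kW


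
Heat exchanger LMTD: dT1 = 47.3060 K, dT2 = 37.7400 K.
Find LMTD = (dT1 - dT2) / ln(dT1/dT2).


dT1/dT2 = 1.2535
ln(dT1/dT2) = 0.2259
LMTD = 9.5660 / 0.2259 = 42.3431 K

42.3431 K


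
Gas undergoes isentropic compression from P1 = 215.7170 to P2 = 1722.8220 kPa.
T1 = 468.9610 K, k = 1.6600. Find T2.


(k-1)/k = 0.3976
(P2/P1)^exp = 2.2844
T2 = 468.9610 * 2.2844 = 1071.2844 K

1071.2844 K


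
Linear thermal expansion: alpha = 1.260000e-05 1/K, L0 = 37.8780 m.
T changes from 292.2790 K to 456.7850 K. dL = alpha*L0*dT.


dT = 164.5060 K
dL = 1.260000e-05 * 37.8780 * 164.5060 = 0.078513 m
L_final = 37.956513 m

dL = 0.078513 m


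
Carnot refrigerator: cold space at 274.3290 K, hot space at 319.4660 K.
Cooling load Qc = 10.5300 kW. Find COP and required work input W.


COP = 274.3290 / 45.1370 = 6.0777
W = 10.5300 / 6.0777 = 1.7326 kW

COP = 6.0777, W = 1.7326 kW


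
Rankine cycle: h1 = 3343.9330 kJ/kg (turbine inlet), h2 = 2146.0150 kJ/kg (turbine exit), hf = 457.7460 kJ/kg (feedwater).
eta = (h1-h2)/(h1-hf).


W = 1197.9180 kJ/kg
Q_in = 2886.1870 kJ/kg
eta = 0.4151 = 41.5052%

eta = 41.5052%


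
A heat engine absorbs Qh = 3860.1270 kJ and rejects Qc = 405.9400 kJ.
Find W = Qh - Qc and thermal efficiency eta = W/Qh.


W = 3860.1270 - 405.9400 = 3454.1870 kJ
eta = 3454.1870 / 3860.1270 = 0.8948 = 89.4838%

W = 3454.1870 kJ, eta = 89.4838%


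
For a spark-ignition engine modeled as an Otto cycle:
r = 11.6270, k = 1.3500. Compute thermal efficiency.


r^(k-1) = 2.3600
eta = 1 - 1/2.3600 = 0.5763 = 57.6273%

57.6273%


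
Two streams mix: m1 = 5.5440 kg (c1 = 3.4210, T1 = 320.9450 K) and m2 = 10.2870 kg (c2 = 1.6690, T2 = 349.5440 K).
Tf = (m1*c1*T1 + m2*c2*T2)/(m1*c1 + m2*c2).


num = 12088.3726
den = 36.1350
Tf = 334.5334 K

334.5334 K


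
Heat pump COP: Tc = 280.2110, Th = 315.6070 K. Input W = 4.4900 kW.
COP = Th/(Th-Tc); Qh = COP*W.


COP = 315.6070 / 35.3960 = 8.9165
Qh = 8.9165 * 4.4900 = 40.0349 kW

COP = 8.9165, Qh = 40.0349 kW


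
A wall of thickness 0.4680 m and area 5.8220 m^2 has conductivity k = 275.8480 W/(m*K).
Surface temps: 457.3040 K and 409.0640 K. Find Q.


dT = 48.2400 K
Q = 275.8480 * 5.8220 * 48.2400 / 0.4680 = 165540.2042 W

165540.2042 W


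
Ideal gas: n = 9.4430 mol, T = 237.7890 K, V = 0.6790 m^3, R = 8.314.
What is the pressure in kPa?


P = nRT/V = 9.4430 * 8.314 * 237.7890 / 0.6790
= 18668.6009 / 0.6790 = 27494.2575 Pa = 27.4943 kPa

27.4943 kPa


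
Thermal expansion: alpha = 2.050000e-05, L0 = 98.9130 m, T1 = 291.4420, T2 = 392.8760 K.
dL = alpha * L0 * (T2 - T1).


dT = 101.4340 K
dL = 2.050000e-05 * 98.9130 * 101.4340 = 0.205679 m
L_final = 99.118679 m

dL = 0.205679 m


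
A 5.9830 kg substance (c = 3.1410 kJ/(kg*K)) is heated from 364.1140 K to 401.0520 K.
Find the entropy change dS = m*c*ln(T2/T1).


T2/T1 = 1.1014
ln(T2/T1) = 0.0966
dS = 5.9830 * 3.1410 * 0.0966 = 1.8158 kJ/K

1.8158 kJ/K


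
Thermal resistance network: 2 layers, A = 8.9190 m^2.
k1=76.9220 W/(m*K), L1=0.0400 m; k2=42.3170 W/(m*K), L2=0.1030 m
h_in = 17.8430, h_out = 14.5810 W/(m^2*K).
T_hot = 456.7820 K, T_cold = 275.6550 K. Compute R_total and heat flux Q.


R_conv_in = 1/(17.8430*8.9190) = 0.0063
R_1 = 0.0400/(76.9220*8.9190) = 5.8303e-05
R_2 = 0.1030/(42.3170*8.9190) = 0.0003
R_conv_out = 1/(14.5810*8.9190) = 0.0077
R_total = 0.0143 K/W
Q = 181.1270 / 0.0143 = 12662.3413 W

R_total = 0.0143 K/W, Q = 12662.3413 W


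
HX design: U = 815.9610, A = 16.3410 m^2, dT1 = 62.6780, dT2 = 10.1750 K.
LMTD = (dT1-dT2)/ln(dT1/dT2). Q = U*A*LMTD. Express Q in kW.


LMTD = 28.8783 K
Q = 815.9610 * 16.3410 * 28.8783 = 385052.4858 W = 385.0525 kW

385.0525 kW


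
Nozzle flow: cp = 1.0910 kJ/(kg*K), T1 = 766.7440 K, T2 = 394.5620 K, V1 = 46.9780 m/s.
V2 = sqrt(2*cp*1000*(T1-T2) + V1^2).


dT = 372.1820 K
2*cp*1000*dT = 812101.1240
V1^2 = 2206.9325
V2 = sqrt(814308.0565) = 902.3902 m/s

902.3902 m/s


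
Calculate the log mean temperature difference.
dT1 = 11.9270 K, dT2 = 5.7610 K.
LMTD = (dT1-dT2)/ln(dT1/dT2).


dT1/dT2 = 2.0703
ln(dT1/dT2) = 0.7277
LMTD = 6.1660 / 0.7277 = 8.4733 K

8.4733 K


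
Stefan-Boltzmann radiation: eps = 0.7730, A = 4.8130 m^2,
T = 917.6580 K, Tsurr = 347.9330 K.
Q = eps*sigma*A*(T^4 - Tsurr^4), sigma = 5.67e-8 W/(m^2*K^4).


T^4 = 7.0913e+11
Tsurr^4 = 1.4655e+10
Q = 0.7730 * 5.67e-8 * 4.8130 * 6.9447e+11 = 146498.3089 W

146498.3089 W


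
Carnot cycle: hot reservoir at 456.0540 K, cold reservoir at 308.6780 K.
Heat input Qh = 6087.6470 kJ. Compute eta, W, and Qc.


eta = 1 - 308.6780/456.0540 = 0.3232
W = 0.3232 * 6087.6470 = 1967.2518 kJ
Qc = 6087.6470 - 1967.2518 = 4120.3952 kJ

eta = 32.3155%, W = 1967.2518 kJ, Qc = 4120.3952 kJ


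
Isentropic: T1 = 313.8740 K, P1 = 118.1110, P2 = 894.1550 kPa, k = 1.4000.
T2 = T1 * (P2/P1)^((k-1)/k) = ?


(k-1)/k = 0.2857
(P2/P1)^exp = 1.7831
T2 = 313.8740 * 1.7831 = 559.6715 K

559.6715 K


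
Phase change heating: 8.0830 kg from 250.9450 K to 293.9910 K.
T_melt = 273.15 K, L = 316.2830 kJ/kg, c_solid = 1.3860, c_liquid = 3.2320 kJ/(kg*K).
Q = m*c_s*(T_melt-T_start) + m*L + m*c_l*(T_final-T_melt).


Q1 (sensible, solid) = 8.0830 * 1.3860 * 22.2050 = 248.7635 kJ
Q2 (latent) = 8.0830 * 316.2830 = 2556.5155 kJ
Q3 (sensible, liquid) = 8.0830 * 3.2320 * 20.8410 = 544.4556 kJ
Q_total = 3349.7346 kJ

3349.7346 kJ


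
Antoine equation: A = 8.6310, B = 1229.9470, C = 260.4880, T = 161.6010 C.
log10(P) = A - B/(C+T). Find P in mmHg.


C+T = 422.0890
B/(C+T) = 2.9140
log10(P) = 8.6310 - 2.9140 = 5.7170
P = 10^5.7170 = 521252.5626 mmHg

521252.5626 mmHg


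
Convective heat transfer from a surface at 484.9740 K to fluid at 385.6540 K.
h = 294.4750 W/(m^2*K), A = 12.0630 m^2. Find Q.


dT = 99.3200 K
Q = 294.4750 * 12.0630 * 99.3200 = 352809.6612 W

352809.6612 W


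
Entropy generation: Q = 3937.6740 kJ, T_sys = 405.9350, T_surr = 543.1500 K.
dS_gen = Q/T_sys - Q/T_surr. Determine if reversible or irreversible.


dS_sys = 3937.6740/405.9350 = 9.7003 kJ/K
dS_surr = -3937.6740/543.1500 = -7.2497 kJ/K
dS_gen = 9.7003 - 7.2497 = 2.4506 kJ/K (irreversible)

dS_gen = 2.4506 kJ/K, irreversible


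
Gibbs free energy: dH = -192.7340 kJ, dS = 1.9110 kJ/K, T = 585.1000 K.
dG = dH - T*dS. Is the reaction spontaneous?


T*dS = 585.1000 * 1.9110 = 1118.1261 kJ
dG = -192.7340 - 1118.1261 = -1310.8601 kJ (spontaneous)

dG = -1310.8601 kJ, spontaneous


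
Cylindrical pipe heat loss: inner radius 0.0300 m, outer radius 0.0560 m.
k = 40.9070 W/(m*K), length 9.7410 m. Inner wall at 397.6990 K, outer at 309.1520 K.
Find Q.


dT = 88.5470 K
ln(ro/ri) = 0.6242
Q = 2*pi*40.9070*9.7410*88.5470 / 0.6242 = 355191.7918 W

355191.7918 W


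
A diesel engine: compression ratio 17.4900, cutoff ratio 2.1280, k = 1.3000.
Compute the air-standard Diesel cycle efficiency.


r^(k-1) = 2.3596
rc^k = 2.6691
eta = 0.5176 = 51.7619%

51.7619%


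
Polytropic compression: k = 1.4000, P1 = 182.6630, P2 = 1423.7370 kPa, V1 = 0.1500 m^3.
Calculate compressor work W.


(k-1)/k = 0.2857
(P2/P1)^exp = 1.7980
W = 3.5000 * 182.6630 * 0.1500 * (1.7980 - 1) = 76.5284 kJ

76.5284 kJ


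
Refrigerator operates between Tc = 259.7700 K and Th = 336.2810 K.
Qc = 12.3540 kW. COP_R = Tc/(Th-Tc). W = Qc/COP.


COP = 259.7700 / 76.5110 = 3.3952
W = 12.3540 / 3.3952 = 3.6387 kW

COP = 3.3952, W = 3.6387 kW


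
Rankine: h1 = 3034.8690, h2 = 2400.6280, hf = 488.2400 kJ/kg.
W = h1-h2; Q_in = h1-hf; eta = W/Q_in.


W = 634.2410 kJ/kg
Q_in = 2546.6290 kJ/kg
eta = 0.2491 = 24.9051%

eta = 24.9051%


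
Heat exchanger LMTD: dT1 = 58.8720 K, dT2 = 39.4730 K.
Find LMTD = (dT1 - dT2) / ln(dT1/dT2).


dT1/dT2 = 1.4914
ln(dT1/dT2) = 0.3997
LMTD = 19.3990 / 0.3997 = 48.5280 K

48.5280 K


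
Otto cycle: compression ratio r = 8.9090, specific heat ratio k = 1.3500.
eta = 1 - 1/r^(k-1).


r^(k-1) = 2.1500
eta = 1 - 1/2.1500 = 0.5349 = 53.4886%

53.4886%


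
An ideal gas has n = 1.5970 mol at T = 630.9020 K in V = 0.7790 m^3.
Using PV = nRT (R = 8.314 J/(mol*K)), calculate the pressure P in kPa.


P = nRT/V = 1.5970 * 8.314 * 630.9020 / 0.7790
= 8376.7748 / 0.7790 = 10753.2411 Pa = 10.7532 kPa

10.7532 kPa


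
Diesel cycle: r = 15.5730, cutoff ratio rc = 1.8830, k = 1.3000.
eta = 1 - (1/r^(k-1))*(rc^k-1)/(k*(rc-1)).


r^(k-1) = 2.2788
rc^k = 2.2767
eta = 0.5119 = 51.1941%

51.1941%


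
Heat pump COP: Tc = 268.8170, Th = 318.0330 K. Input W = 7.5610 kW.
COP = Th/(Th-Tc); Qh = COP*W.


COP = 318.0330 / 49.2160 = 6.4620
Qh = 6.4620 * 7.5610 = 48.8591 kW

COP = 6.4620, Qh = 48.8591 kW


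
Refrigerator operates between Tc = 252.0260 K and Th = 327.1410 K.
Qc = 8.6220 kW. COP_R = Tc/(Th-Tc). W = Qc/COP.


COP = 252.0260 / 75.1150 = 3.3552
W = 8.6220 / 3.3552 = 2.5697 kW

COP = 3.3552, W = 2.5697 kW


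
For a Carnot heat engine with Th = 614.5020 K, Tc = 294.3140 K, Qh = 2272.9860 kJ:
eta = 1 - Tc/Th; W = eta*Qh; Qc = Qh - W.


eta = 1 - 294.3140/614.5020 = 0.5211
W = 0.5211 * 2272.9860 = 1184.3458 kJ
Qc = 2272.9860 - 1184.3458 = 1088.6402 kJ

eta = 52.1053%, W = 1184.3458 kJ, Qc = 1088.6402 kJ


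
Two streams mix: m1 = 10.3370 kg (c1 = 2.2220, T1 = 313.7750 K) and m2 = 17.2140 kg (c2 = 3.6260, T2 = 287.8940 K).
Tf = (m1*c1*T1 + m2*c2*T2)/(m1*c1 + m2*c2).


num = 25176.7969
den = 85.3868
Tf = 294.8559 K

294.8559 K


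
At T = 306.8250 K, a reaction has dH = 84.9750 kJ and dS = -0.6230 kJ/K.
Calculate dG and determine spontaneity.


T*dS = 306.8250 * -0.6230 = -191.1520 kJ
dG = 84.9750 + 191.1520 = 276.1270 kJ (non-spontaneous)

dG = 276.1270 kJ, non-spontaneous


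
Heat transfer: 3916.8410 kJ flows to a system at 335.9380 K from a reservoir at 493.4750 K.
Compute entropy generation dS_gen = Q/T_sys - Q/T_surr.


dS_sys = 3916.8410/335.9380 = 11.6594 kJ/K
dS_surr = -3916.8410/493.4750 = -7.9373 kJ/K
dS_gen = 11.6594 - 7.9373 = 3.7222 kJ/K (irreversible)

dS_gen = 3.7222 kJ/K, irreversible


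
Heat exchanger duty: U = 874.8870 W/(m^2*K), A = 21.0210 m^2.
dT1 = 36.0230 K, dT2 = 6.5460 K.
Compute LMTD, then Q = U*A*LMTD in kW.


LMTD = 17.2855 K
Q = 874.8870 * 21.0210 * 17.2855 = 317897.3788 W = 317.8974 kW

317.8974 kW


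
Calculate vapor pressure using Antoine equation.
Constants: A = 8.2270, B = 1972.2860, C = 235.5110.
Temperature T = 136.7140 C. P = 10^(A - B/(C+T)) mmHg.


C+T = 372.2250
B/(C+T) = 5.2986
log10(P) = 8.2270 - 5.2986 = 2.9284
P = 10^2.9284 = 847.9314 mmHg

847.9314 mmHg


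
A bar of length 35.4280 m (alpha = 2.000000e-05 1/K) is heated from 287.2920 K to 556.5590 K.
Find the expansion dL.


dT = 269.2670 K
dL = 2.000000e-05 * 35.4280 * 269.2670 = 0.190792 m
L_final = 35.618792 m

dL = 0.190792 m


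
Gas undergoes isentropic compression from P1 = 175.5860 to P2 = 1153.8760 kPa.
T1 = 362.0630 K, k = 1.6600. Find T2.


(k-1)/k = 0.3976
(P2/P1)^exp = 2.1140
T2 = 362.0630 * 2.1140 = 765.3878 K

765.3878 K


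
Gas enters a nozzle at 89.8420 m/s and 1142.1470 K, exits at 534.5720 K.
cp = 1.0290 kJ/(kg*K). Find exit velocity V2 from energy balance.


dT = 607.5750 K
2*cp*1000*dT = 1250389.3500
V1^2 = 8071.5850
V2 = sqrt(1258460.9350) = 1121.8115 m/s

1121.8115 m/s


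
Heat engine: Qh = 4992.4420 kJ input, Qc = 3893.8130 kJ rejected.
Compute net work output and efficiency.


W = 4992.4420 - 3893.8130 = 1098.6290 kJ
eta = 1098.6290 / 4992.4420 = 0.2201 = 22.0058%

W = 1098.6290 kJ, eta = 22.0058%


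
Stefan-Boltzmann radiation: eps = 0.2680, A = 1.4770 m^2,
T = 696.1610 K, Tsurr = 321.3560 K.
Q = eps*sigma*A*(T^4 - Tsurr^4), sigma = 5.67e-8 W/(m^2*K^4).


T^4 = 2.3488e+11
Tsurr^4 = 1.0665e+10
Q = 0.2680 * 5.67e-8 * 1.4770 * 2.2421e+11 = 5032.1793 W

5032.1793 W


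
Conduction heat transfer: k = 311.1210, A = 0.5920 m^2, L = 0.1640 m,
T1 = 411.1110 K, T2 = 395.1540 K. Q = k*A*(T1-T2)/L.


dT = 15.9570 K
Q = 311.1210 * 0.5920 * 15.9570 / 0.1640 = 17920.8428 W

17920.8428 W


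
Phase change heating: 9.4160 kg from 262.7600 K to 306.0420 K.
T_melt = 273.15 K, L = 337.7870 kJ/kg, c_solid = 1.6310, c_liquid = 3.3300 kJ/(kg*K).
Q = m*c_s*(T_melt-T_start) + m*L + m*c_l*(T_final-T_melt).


Q1 (sensible, solid) = 9.4160 * 1.6310 * 10.3900 = 159.5644 kJ
Q2 (latent) = 9.4160 * 337.7870 = 3180.6024 kJ
Q3 (sensible, liquid) = 9.4160 * 3.3300 * 32.8920 = 1031.3379 kJ
Q_total = 4371.5046 kJ

4371.5046 kJ


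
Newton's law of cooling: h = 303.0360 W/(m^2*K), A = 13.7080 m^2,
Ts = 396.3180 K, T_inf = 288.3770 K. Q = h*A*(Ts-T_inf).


dT = 107.9410 K
Q = 303.0360 * 13.7080 * 107.9410 = 448388.8017 W

448388.8017 W


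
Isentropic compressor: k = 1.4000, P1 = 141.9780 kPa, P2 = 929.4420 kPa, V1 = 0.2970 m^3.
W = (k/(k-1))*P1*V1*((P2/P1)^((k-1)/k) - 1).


(k-1)/k = 0.2857
(P2/P1)^exp = 1.7106
W = 3.5000 * 141.9780 * 0.2970 * (1.7106 - 1) = 104.8716 kJ

104.8716 kJ


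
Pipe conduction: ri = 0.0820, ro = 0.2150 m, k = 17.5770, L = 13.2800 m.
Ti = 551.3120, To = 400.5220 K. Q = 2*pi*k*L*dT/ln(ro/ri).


dT = 150.7900 K
ln(ro/ri) = 0.9639
Q = 2*pi*17.5770*13.2800*150.7900 / 0.9639 = 229432.4249 W

229432.4249 W


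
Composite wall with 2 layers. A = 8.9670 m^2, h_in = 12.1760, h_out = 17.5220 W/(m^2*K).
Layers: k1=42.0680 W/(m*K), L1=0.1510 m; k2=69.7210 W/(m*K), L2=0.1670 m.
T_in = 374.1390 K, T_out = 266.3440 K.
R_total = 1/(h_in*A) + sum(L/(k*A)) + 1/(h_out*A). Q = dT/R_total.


R_conv_in = 1/(12.1760*8.9670) = 0.0092
R_1 = 0.1510/(42.0680*8.9670) = 0.0004
R_2 = 0.1670/(69.7210*8.9670) = 0.0003
R_conv_out = 1/(17.5220*8.9670) = 0.0064
R_total = 0.0162 K/W
Q = 107.7950 / 0.0162 = 6657.7166 W

R_total = 0.0162 K/W, Q = 6657.7166 W


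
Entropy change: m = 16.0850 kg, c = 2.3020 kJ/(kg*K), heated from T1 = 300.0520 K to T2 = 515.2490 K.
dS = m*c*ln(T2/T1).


T2/T1 = 1.7172
ln(T2/T1) = 0.5407
dS = 16.0850 * 2.3020 * 0.5407 = 20.0207 kJ/K

20.0207 kJ/K


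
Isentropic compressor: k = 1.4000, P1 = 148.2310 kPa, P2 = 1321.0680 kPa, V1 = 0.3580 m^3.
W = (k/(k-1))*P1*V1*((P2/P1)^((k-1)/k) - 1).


(k-1)/k = 0.2857
(P2/P1)^exp = 1.8682
W = 3.5000 * 148.2310 * 0.3580 * (1.8682 - 1) = 161.2548 kJ

161.2548 kJ


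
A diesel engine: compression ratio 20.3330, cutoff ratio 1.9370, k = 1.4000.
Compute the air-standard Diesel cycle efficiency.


r^(k-1) = 3.3364
rc^k = 2.5234
eta = 0.6519 = 65.1937%

65.1937%


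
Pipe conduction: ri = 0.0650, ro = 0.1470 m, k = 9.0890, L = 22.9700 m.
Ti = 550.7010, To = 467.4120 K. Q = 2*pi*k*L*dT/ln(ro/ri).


dT = 83.2890 K
ln(ro/ri) = 0.8160
Q = 2*pi*9.0890*22.9700*83.2890 / 0.8160 = 133884.5114 W

133884.5114 W


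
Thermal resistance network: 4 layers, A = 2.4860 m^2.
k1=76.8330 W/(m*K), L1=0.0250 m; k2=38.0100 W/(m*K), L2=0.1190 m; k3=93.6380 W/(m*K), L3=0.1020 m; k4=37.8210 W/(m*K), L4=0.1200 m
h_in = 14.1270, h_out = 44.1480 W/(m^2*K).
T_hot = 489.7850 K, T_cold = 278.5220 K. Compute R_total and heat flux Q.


R_conv_in = 1/(14.1270*2.4860) = 0.0285
R_1 = 0.0250/(76.8330*2.4860) = 0.0001
R_2 = 0.1190/(38.0100*2.4860) = 0.0013
R_3 = 0.1020/(93.6380*2.4860) = 0.0004
R_4 = 0.1200/(37.8210*2.4860) = 0.0013
R_conv_out = 1/(44.1480*2.4860) = 0.0091
R_total = 0.0407 K/W
Q = 211.2630 / 0.0407 = 5191.9893 W

R_total = 0.0407 K/W, Q = 5191.9893 W


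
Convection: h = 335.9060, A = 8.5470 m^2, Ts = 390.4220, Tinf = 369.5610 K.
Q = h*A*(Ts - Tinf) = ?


dT = 20.8610 K
Q = 335.9060 * 8.5470 * 20.8610 = 59891.6928 W

59891.6928 W


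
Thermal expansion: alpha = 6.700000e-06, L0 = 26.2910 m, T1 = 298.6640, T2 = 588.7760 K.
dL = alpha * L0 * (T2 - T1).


dT = 290.1120 K
dL = 6.700000e-06 * 26.2910 * 290.1120 = 0.051103 m
L_final = 26.342103 m

dL = 0.051103 m


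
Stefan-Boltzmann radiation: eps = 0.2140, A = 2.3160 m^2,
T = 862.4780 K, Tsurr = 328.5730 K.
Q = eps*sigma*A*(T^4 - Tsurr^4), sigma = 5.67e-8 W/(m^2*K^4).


T^4 = 5.5334e+11
Tsurr^4 = 1.1655e+10
Q = 0.2140 * 5.67e-8 * 2.3160 * 5.4168e+11 = 15222.3572 W

15222.3572 W


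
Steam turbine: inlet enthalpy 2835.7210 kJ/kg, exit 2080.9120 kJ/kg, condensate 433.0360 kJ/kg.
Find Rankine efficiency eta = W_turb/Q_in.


W = 754.8090 kJ/kg
Q_in = 2402.6850 kJ/kg
eta = 0.3142 = 31.4152%

eta = 31.4152%


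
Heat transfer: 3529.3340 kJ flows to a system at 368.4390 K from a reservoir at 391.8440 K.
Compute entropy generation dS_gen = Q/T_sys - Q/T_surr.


dS_sys = 3529.3340/368.4390 = 9.5792 kJ/K
dS_surr = -3529.3340/391.8440 = -9.0070 kJ/K
dS_gen = 9.5792 - 9.0070 = 0.5722 kJ/K (irreversible)

dS_gen = 0.5722 kJ/K, irreversible


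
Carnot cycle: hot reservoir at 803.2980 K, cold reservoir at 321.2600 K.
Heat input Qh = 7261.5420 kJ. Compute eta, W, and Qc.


eta = 1 - 321.2600/803.2980 = 0.6001
W = 0.6001 * 7261.5420 = 4357.4603 kJ
Qc = 7261.5420 - 4357.4603 = 2904.0817 kJ

eta = 60.0074%, W = 4357.4603 kJ, Qc = 2904.0817 kJ


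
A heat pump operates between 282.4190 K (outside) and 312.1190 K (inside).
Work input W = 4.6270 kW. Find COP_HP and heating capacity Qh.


COP = 312.1190 / 29.7000 = 10.5091
Qh = 10.5091 * 4.6270 = 48.6254 kW

COP = 10.5091, Qh = 48.6254 kW


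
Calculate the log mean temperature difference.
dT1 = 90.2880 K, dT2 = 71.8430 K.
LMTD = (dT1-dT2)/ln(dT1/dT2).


dT1/dT2 = 1.2567
ln(dT1/dT2) = 0.2285
LMTD = 18.4450 / 0.2285 = 80.7145 K

80.7145 K


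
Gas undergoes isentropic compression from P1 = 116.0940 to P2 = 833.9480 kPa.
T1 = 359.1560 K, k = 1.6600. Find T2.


(k-1)/k = 0.3976
(P2/P1)^exp = 2.1901
T2 = 359.1560 * 2.1901 = 786.5953 K

786.5953 K


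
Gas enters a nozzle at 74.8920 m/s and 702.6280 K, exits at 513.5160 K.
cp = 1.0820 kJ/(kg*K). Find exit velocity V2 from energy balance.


dT = 189.1120 K
2*cp*1000*dT = 409238.3680
V1^2 = 5608.8117
V2 = sqrt(414847.1797) = 644.0863 m/s

644.0863 m/s


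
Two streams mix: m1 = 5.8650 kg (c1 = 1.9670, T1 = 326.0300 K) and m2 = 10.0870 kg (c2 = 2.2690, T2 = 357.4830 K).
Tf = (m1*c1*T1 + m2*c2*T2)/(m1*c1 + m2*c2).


num = 11943.0879
den = 34.4239
Tf = 346.9422 K

346.9422 K


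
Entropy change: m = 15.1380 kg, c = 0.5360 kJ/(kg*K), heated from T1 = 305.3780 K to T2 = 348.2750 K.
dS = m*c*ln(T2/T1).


T2/T1 = 1.1405
ln(T2/T1) = 0.1314
dS = 15.1380 * 0.5360 * 0.1314 = 1.0665 kJ/K

1.0665 kJ/K


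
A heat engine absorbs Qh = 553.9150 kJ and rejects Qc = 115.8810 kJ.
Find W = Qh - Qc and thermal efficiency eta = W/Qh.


W = 553.9150 - 115.8810 = 438.0340 kJ
eta = 438.0340 / 553.9150 = 0.7908 = 79.0796%

W = 438.0340 kJ, eta = 79.0796%


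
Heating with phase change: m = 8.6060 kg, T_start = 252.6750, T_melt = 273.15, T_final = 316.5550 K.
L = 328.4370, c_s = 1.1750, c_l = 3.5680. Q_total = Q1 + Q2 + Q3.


Q1 (sensible, solid) = 8.6060 * 1.1750 * 20.4750 = 207.0442 kJ
Q2 (latent) = 8.6060 * 328.4370 = 2826.5288 kJ
Q3 (sensible, liquid) = 8.6060 * 3.5680 * 43.4050 = 1332.8030 kJ
Q_total = 4366.3760 kJ

4366.3760 kJ
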